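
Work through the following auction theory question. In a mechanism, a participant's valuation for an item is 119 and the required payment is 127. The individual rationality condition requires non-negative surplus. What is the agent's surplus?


Step 1: Surplus = value - payment = 119 - 127 = -8
Step 2: IR is violated (surplus < 0)

-8


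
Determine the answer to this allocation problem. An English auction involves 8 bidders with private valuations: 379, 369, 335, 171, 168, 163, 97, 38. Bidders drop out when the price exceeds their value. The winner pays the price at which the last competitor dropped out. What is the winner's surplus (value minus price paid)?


Step 1: Identify the highest value: 379
Step 2: Identify the second-highest value: 369
Step 3: The final price = second-highest value = 369
Step 4: Surplus = 379 - 369 = 10

10


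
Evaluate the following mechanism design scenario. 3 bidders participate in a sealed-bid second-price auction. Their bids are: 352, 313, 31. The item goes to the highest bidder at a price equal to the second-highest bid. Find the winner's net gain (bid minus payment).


Step 1: Sort bids in descending order: 352, 313, 31
Step 2: The winning bid is the highest: 352
Step 3: The payment equals the second-highest bid: 313
Step 4: Surplus = winner's bid - payment = 352 - 313 = 39

39


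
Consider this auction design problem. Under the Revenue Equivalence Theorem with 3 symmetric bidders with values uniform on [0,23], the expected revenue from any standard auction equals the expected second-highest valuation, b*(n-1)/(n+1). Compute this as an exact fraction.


Step 1: By Revenue Equivalence, expected revenue = b*(n-1)/(n+1)
Step 2: Substituting n = 3, b = 23
Step 3: Revenue = 23*(3-1)/(3+1) = 23*2/4
Step 4: Revenue = 46/4 = 23/2

23/2


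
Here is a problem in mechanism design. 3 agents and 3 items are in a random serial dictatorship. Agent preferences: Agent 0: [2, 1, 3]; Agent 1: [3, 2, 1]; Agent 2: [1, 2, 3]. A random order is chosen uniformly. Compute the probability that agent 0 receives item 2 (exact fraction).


Step 1: Agent 0 wants item 2
Step 2: There are 6 possible orderings of agents
Step 3: In 6 orderings, agent 0 gets item 2
Step 4: Probability = 6/6 = 1

1


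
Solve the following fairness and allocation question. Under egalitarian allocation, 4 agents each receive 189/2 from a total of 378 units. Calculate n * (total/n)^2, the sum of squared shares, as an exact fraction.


Step 1: Each agent's share = 378/4 = 189/2
Step 2: Square of each share = (189/2)^2 = 35721/4
Step 3: Sum of squares = 4 * 35721/4 = 35721

35721


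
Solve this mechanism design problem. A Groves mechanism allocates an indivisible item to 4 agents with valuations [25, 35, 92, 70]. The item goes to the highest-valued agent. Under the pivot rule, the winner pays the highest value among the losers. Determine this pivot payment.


Step 1: The efficient winner is agent 2 with value 92
Step 2: Other agents' values: [25, 35, 70]
Step 3: Pivot payment = max(others) = 70
Step 4: The winner pays 70

70


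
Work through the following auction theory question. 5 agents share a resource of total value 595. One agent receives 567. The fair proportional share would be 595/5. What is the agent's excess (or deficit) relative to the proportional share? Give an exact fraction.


Step 1: Proportional share = 595/5 = 119
Step 2: Agent's actual allocation = 567
Step 3: Excess = 567 - 119 = 448

448


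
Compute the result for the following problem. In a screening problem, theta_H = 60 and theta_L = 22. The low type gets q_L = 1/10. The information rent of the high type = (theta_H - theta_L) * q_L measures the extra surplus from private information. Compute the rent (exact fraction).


Step 1: theta_H - theta_L = 60 - 22 = 38
Step 2: Information rent = (theta_H - theta_L) * q_L
Step 3: = 38 * 1/10
Step 4: = 19/5

19/5


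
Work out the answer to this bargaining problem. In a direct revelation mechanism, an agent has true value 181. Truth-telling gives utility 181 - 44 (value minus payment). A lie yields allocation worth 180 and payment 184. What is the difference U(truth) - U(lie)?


Step 1: U(truth) = value - payment = 181 - 44 = 137
Step 2: U(lie) = allocation - payment = 180 - 184 = -4
Step 3: IC gap = 137 - (-4) = 141

141


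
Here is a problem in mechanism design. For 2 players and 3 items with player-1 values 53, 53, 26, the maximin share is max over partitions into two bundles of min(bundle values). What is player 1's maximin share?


Step 1: Item values = 53, 53, 26
Step 2: Enumerate all 2-bundle partitions and take the smaller bundle:
  Partition 1: {53} vs {53,26} -> bundles 53, 79; min = 53
  Partition 2: {53} vs {53,26} -> bundles 53, 79; min = 53
  Partition 3: {26} vs {53,53} -> bundles 26, 106; min = 26
Step 3: MMS = max(53, 53, 26) = 53

53


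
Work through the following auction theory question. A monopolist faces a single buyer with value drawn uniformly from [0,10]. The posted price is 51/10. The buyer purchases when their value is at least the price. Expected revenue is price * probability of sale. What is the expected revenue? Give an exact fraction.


Step 1: Posted price r = 51/10, value support [0,10]
Step 2: P(v >= r) = (10 - 51/10)/10 = 49/100
Step 3: Expected revenue = r * P(v >= r) = 51/10 * 49/100
Step 4: Revenue = 2499/1000

2499/1000


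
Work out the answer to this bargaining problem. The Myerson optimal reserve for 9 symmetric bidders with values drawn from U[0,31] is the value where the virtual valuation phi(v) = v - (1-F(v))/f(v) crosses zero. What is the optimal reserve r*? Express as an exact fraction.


Step 1: For U[0,31], F(v) = v/31 and f(v) = 1/31
Step 2: phi(v) = v - (1 - v/31)/(1/31) = v - (31 - v) = 2v - 31
Step 3: Set phi(r*) = 0: 2r* - 31 = 0
Step 4: r* = 31/2 (the number of bidders n = 9 does not enter)

31/2


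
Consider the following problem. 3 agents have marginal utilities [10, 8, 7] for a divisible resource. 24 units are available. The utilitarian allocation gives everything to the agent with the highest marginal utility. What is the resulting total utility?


Step 1: The marginal utilities are [10, 8, 7]
Step 2: The highest marginal utility is 10
Step 3: All 24 units go to that agent
Step 4: Total utility = 10 * 24 = 240

240


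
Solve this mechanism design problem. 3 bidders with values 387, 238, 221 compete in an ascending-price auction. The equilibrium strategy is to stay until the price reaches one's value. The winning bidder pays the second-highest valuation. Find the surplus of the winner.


Step 1: Identify the highest value: 387
Step 2: Identify the second-highest value: 238
Step 3: The final price = second-highest value = 238
Step 4: Surplus = 387 - 238 = 149

149


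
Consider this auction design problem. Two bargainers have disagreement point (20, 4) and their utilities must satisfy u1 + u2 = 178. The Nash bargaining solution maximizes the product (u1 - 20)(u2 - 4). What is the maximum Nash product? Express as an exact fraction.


Step 1: The Nash solution splits surplus symmetrically above the disagreement point
Step 2: u1 = (total + d1 - d2)/2 = (178 + 20 - 4)/2 = 97
Step 3: u2 = (total - d1 + d2)/2 = (178 - 20 + 4)/2 = 81
Step 4: Nash product = (97 - 20) * (81 - 4)
Step 5: = 77 * 77 = 5929

5929


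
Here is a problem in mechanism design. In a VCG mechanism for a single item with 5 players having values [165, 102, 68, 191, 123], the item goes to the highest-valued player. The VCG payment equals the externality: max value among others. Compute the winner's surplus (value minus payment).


Step 1: The winner is the agent with the highest value: agent 3 with value 191
Step 2: Values of other agents: [165, 102, 68, 123]
Step 3: VCG payment = max of others' values = 165
Step 4: Surplus = 191 - 165 = 26

26


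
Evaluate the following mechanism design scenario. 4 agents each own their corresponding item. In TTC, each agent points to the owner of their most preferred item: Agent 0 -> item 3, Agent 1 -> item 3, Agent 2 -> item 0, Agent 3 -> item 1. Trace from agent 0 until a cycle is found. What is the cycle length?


Step 1: Trace the pointer graph from agent 0: 0 -> 3 -> 1 -> 3
Step 2: A cycle is detected when we revisit agent 3
Step 3: The cycle is: 3 -> 1 -> 3
Step 4: Cycle length = 2

2


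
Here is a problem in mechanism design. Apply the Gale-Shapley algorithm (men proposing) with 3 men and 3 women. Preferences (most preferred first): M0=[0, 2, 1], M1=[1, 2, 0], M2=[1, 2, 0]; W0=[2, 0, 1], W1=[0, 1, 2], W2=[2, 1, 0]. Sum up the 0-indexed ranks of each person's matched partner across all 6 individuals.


Step 1: Run Gale-Shapley (men propose, women hold best offer):
  M0 proposes to W0; she accepts
  M1 proposes to W1; she accepts
  M2 proposes to W1; rejected
  M2 proposes to W2; she accepts
Step 2: Final matching: W0-M0, W1-M1, W2-M2
Step 3: 0-indexed ranks (man's rank of his match, then woman's): 0 + 1 + 0 + 1 + 1 + 0
Step 4: Total rank sum = 3

3


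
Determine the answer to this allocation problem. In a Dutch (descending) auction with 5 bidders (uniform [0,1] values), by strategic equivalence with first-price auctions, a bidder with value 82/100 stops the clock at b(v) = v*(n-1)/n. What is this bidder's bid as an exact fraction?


Step 1: Dutch auctions are strategically equivalent to first-price auctions
Step 2: The equilibrium bid is b(v) = v*(n-1)/n
Step 3: b = 41/50 * 4/5
Step 4: b = 82/125

82/125


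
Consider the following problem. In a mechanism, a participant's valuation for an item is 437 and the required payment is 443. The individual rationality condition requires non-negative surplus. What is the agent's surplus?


Step 1: Surplus = value - payment = 437 - 443 = -6
Step 2: IR is violated (surplus < 0)

-6


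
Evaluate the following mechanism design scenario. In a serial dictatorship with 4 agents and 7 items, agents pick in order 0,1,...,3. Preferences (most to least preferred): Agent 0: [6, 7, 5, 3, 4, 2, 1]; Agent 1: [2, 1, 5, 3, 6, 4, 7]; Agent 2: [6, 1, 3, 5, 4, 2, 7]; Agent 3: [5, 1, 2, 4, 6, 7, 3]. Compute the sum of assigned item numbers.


Step 1: Agent 0 picks item 6
Step 2: Agent 1 picks item 2
Step 3: Agent 2 picks item 1
Step 4: Agent 3 picks item 5
Step 5: Sum = 6 + 2 + 1 + 5 = 14

14


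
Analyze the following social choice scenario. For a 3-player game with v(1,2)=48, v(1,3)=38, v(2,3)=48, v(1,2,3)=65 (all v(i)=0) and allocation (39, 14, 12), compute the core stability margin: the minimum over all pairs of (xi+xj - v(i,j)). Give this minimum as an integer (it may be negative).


Step 1: Slack for coalition (1,2): x1+x2 - v12 = 53 - 48 = 5
Step 2: Slack for coalition (1,3): x1+x3 - v13 = 51 - 38 = 13
Step 3: Slack for coalition (2,3): x2+x3 - v23 = 26 - 48 = -22
Step 4: Minimum slack = min(5, 13, -22) = -22, attained by (2,3); coalition (2,3) can block (slack < 0), so the allocation is not in the core

-22


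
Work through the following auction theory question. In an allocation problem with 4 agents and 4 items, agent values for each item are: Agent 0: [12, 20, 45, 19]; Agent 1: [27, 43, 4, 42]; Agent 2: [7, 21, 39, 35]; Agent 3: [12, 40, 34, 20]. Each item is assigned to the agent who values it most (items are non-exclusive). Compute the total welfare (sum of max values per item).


Step 1: For each item, find the maximum value among all agents.
Step 2: Item 0 -> Agent 1 (value 27)
Step 3: Item 1 -> Agent 1 (value 43)
Step 4: Item 2 -> Agent 0 (value 45)
Step 5: Item 3 -> Agent 1 (value 42)
Step 6: Total welfare = 27 + 43 + 45 + 42 = 157

157


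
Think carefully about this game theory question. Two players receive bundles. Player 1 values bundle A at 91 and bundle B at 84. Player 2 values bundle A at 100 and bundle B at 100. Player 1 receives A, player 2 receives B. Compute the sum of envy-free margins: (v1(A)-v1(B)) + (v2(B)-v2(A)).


Step 1: Player 1's margin = v1(A) - v1(B) = 91 - 84 = 7
Step 2: Player 2's margin = v2(B) - v2(A) = 100 - 100 = 0
Step 3: Total margin = 7 + 0 = 7

7


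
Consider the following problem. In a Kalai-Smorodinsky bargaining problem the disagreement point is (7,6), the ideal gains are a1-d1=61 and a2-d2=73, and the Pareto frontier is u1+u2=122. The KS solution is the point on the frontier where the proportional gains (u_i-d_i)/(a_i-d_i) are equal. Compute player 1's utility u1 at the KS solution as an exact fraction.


Step 1: At the KS point, (u1-d1)/r1 = (u2-d2)/r2 = t and u1+u2 = 122
Step 2: u1 = d1 + r1*t and u2 = d2 + r2*t, so (d1 + r1*t) + (d2 + r2*t) = 122
Step 3: t = (122 - 7 - 6)/(61 + 73) = 109/134
Step 4: u1 = d1 + r1*t = 7 + 61 * 109/134 = 7587/134
Step 5: (Check: u2 = d2 + r2*t = 8761/134; u1+u2 = 7587/134 + 8761/134 = 122, on the frontier.)

7587/134


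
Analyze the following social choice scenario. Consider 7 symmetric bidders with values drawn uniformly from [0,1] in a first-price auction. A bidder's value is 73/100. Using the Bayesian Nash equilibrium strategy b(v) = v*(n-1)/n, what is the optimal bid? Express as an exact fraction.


Step 1: The symmetric BNE bidding function is b(v) = v * (n-1) / n
Step 2: Substitute v = 73/100 and n = 7
Step 3: b = 73/100 * 6/7
Step 4: b = 219/350

219/350


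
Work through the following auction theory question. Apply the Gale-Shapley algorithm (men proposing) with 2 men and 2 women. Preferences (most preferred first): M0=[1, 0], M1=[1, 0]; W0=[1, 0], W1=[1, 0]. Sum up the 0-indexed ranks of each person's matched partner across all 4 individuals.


Step 1: Run Gale-Shapley (men propose, women hold best offer):
  M0 proposes to W1; she accepts
  M1 proposes to W1; she switches from M0
  M0 proposes to W0; she accepts
Step 2: Final matching: W0-M0, W1-M1
Step 3: 0-indexed ranks (man's rank of his match, then woman's): 1 + 1 + 0 + 0
Step 4: Total rank sum = 2

2


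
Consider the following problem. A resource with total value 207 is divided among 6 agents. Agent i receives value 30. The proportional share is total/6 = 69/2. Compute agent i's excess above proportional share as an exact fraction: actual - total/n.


Step 1: Proportional share = 207/6 = 69/2
Step 2: Agent's actual allocation = 30
Step 3: Excess = 30 - 69/2 = -9/2

-9/2


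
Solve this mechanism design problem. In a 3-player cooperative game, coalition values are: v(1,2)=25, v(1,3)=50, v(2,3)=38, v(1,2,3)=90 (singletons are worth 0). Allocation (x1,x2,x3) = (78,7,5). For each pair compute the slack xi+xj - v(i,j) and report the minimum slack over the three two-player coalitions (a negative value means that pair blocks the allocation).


Step 1: Slack for coalition (1,2): x1+x2 - v12 = 85 - 25 = 60
Step 2: Slack for coalition (1,3): x1+x3 - v13 = 83 - 50 = 33
Step 3: Slack for coalition (2,3): x2+x3 - v23 = 12 - 38 = -26
Step 4: Minimum slack = min(60, 33, -26) = -26, attained by (2,3); coalition (2,3) can block (slack < 0), so the allocation is not in the core

-26


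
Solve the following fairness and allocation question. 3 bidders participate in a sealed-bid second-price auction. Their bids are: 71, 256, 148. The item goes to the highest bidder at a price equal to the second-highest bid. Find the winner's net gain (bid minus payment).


Step 1: Sort bids in descending order: 256, 148, 71
Step 2: The winning bid is the highest: 256
Step 3: The payment equals the second-highest bid: 148
Step 4: Surplus = winner's bid - payment = 256 - 148 = 108

108


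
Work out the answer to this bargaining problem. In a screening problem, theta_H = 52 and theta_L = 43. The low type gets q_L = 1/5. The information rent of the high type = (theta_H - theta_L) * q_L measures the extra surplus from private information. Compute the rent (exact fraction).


Step 1: theta_H - theta_L = 52 - 43 = 9
Step 2: Information rent = (theta_H - theta_L) * q_L
Step 3: = 9 * 1/5
Step 4: = 9/5

9/5


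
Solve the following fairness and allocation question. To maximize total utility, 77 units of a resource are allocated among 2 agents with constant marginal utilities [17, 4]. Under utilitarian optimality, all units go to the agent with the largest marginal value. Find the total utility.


Step 1: The marginal utilities are [17, 4]
Step 2: The highest marginal utility is 17
Step 3: All 77 units go to that agent
Step 4: Total utility = 17 * 77 = 1309

1309


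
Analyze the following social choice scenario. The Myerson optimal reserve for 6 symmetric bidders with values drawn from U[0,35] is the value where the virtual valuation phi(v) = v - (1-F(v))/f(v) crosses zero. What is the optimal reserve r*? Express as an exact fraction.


Step 1: For U[0,35], F(v) = v/35 and f(v) = 1/35
Step 2: phi(v) = v - (1 - v/35)/(1/35) = v - (35 - v) = 2v - 35
Step 3: Set phi(r*) = 0: 2r* - 35 = 0
Step 4: r* = 35/2 (the number of bidders n = 6 does not enter)

35/2


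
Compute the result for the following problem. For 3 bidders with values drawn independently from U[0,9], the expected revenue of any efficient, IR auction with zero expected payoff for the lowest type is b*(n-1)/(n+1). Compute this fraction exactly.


Step 1: By Revenue Equivalence, expected revenue = b*(n-1)/(n+1)
Step 2: Substituting n = 3, b = 9
Step 3: Revenue = 9*(3-1)/(3+1) = 9*2/4
Step 4: Revenue = 18/4 = 9/2

9/2


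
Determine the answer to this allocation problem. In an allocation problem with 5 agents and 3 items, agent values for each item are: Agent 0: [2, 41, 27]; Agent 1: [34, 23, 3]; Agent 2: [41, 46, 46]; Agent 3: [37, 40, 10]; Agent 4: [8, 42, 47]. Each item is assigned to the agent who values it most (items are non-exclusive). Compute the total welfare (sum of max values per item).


Step 1: For each item, find the maximum value among all agents.
Step 2: Item 0 -> Agent 2 (value 41)
Step 3: Item 1 -> Agent 2 (value 46)
Step 4: Item 2 -> Agent 4 (value 47)
Step 5: Total welfare = 41 + 46 + 47 = 134

134


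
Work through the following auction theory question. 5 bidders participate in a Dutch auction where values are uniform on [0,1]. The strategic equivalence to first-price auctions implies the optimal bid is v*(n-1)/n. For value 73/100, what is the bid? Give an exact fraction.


Step 1: Dutch auctions are strategically equivalent to first-price auctions
Step 2: The equilibrium bid is b(v) = v*(n-1)/n
Step 3: b = 73/100 * 4/5
Step 4: b = 73/125

73/125


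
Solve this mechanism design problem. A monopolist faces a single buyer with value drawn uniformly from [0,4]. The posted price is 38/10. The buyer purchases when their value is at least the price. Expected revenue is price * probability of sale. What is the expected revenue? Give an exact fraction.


Step 1: Posted price r = 19/5, value support [0,4]
Step 2: P(v >= r) = (4 - 19/5)/4 = 1/20
Step 3: Expected revenue = r * P(v >= r) = 19/5 * 1/20
Step 4: Revenue = 19/100

19/100


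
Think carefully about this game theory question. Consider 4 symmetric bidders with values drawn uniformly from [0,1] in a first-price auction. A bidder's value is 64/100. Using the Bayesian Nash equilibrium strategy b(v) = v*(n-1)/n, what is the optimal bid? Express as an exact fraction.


Step 1: The symmetric BNE bidding function is b(v) = v * (n-1) / n
Step 2: Substitute v = 16/25 and n = 4
Step 3: b = 16/25 * 3/4
Step 4: b = 12/25

12/25


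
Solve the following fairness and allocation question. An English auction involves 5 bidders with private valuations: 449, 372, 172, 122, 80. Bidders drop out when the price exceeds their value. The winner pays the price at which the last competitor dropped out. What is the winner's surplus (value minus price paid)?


Step 1: Identify the highest value: 449
Step 2: Identify the second-highest value: 372
Step 3: The final price = second-highest value = 372
Step 4: Surplus = 449 - 372 = 77

77


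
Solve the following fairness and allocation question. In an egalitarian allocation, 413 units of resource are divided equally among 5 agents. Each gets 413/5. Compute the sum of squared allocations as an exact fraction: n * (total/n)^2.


Step 1: Each agent's share = 413/5
Step 2: Square of each share = (413/5)^2 = 170569/25
Step 3: Sum of squares = 5 * 170569/25 = 170569/5

170569/5


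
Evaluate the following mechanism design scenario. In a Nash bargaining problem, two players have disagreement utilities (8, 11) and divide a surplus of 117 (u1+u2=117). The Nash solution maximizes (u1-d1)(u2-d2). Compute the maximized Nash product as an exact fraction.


Step 1: The Nash solution splits surplus symmetrically above the disagreement point
Step 2: u1 = (total + d1 - d2)/2 = (117 + 8 - 11)/2 = 57
Step 3: u2 = (total - d1 + d2)/2 = (117 - 8 + 11)/2 = 60
Step 4: Nash product = (57 - 8) * (60 - 11)
Step 5: = 49 * 49 = 2401

2401


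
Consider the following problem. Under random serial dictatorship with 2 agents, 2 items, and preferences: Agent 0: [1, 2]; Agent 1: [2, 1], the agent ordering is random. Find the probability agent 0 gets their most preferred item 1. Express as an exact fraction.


Step 1: Agent 0 wants item 1
Step 2: There are 2 possible orderings of agents
Step 3: In 2 orderings, agent 0 gets item 1
Step 4: Probability = 2/2 = 1

1


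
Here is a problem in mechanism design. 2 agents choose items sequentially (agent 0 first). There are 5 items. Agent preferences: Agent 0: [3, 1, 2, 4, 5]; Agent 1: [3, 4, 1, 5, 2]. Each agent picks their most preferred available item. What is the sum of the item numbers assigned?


Step 1: Agent 0 picks item 3
Step 2: Agent 1 picks item 4
Step 3: Sum = 3 + 4 = 7

7


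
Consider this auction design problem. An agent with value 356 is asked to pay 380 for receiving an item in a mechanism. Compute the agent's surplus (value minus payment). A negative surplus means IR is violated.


Step 1: Surplus = value - payment = 356 - 380 = -24
Step 2: IR is violated (surplus < 0)

-24


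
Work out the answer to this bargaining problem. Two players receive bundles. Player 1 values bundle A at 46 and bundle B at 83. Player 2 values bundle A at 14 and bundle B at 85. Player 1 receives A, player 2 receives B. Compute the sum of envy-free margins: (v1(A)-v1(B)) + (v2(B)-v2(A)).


Step 1: Player 1's margin = v1(A) - v1(B) = 46 - 83 = -37
Step 2: Player 2's margin = v2(B) - v2(A) = 85 - 14 = 71
Step 3: Total margin = -37 + 71 = 34

34


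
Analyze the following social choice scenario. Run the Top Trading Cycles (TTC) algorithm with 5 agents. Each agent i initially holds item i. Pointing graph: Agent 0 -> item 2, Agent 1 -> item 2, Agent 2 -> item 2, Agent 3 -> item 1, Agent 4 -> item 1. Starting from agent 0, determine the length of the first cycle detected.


Step 1: Trace the pointer graph from agent 0: 0 -> 2 -> 2
Step 2: A cycle is detected when we revisit agent 2
Step 3: The cycle is: 2 -> 2
Step 4: Cycle length = 1

1


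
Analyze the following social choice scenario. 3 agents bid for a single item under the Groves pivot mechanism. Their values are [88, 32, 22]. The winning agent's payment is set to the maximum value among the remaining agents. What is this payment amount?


Step 1: The efficient winner is agent 0 with value 88
Step 2: Other agents' values: [32, 22]
Step 3: Pivot payment = max(others) = 32
Step 4: The winner pays 32

32


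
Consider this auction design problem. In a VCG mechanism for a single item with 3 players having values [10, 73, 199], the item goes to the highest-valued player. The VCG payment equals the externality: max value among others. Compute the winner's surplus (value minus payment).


Step 1: The winner is the agent with the highest value: agent 2 with value 199
Step 2: Values of other agents: [10, 73]
Step 3: VCG payment = max of others' values = 73
Step 4: Surplus = 199 - 73 = 126

126


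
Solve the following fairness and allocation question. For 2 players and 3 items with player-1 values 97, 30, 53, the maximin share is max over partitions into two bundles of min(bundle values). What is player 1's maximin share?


Step 1: Item values = 97, 30, 53
Step 2: Enumerate all 2-bundle partitions and take the smaller bundle:
  Partition 1: {97} vs {30,53} -> bundles 97, 83; min = 83
  Partition 2: {30} vs {97,53} -> bundles 30, 150; min = 30
  Partition 3: {53} vs {97,30} -> bundles 53, 127; min = 53
Step 3: MMS = max(83, 30, 53) = 83

83


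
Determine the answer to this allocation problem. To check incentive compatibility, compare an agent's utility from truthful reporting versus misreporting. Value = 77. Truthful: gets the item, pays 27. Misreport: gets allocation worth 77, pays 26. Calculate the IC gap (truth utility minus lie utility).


Step 1: U(truth) = value - payment = 77 - 27 = 50
Step 2: U(lie) = allocation - payment = 77 - 26 = 51
Step 3: IC gap = 50 - 51 = -1

-1


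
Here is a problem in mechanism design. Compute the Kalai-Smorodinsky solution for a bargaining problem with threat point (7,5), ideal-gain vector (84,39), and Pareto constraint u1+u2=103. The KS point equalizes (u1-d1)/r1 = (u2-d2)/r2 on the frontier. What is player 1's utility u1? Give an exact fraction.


Step 1: At the KS point, (u1-d1)/r1 = (u2-d2)/r2 = t and u1+u2 = 103
Step 2: u1 = d1 + r1*t and u2 = d2 + r2*t, so (d1 + r1*t) + (d2 + r2*t) = 103
Step 3: t = (103 - 7 - 5)/(84 + 39) = 91/123
Step 4: u1 = d1 + r1*t = 7 + 84 * 91/123 = 2835/41
Step 5: (Check: u2 = d2 + r2*t = 1388/41; u1+u2 = 2835/41 + 1388/41 = 103, on the frontier.)

2835/41


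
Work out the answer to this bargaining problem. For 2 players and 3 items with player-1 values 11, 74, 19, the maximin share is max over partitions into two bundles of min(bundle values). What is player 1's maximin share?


Step 1: Item values = 11, 74, 19
Step 2: Enumerate all 2-bundle partitions and take the smaller bundle:
  Partition 1: {11} vs {74,19} -> bundles 11, 93; min = 11
  Partition 2: {74} vs {11,19} -> bundles 74, 30; min = 30
  Partition 3: {19} vs {11,74} -> bundles 19, 85; min = 19
Step 3: MMS = max(11, 30, 19) = 30

30


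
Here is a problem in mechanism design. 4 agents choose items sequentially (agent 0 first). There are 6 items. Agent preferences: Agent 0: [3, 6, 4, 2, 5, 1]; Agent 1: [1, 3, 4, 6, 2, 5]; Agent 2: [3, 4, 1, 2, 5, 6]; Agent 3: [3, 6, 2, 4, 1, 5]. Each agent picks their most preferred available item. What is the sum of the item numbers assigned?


Step 1: Agent 0 picks item 3
Step 2: Agent 1 picks item 1
Step 3: Agent 2 picks item 4
Step 4: Agent 3 picks item 6
Step 5: Sum = 3 + 1 + 4 + 6 = 14

14


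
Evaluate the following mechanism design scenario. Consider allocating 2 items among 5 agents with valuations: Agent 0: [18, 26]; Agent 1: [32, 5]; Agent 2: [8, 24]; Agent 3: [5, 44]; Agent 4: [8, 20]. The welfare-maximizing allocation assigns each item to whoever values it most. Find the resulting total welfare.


Step 1: For each item, find the maximum value among all agents.
Step 2: Item 0 -> Agent 1 (value 32)
Step 3: Item 1 -> Agent 3 (value 44)
Step 4: Total welfare = 32 + 44 = 76

76


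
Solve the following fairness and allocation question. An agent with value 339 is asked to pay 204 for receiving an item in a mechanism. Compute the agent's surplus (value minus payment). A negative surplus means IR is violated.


Step 1: Surplus = value - payment = 339 - 204 = 135
Step 2: IR is satisfied (surplus >= 0)

135


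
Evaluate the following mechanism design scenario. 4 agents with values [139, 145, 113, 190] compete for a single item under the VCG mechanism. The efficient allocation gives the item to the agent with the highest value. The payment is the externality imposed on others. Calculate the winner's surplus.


Step 1: The winner is the agent with the highest value: agent 3 with value 190
Step 2: Values of other agents: [139, 145, 113]
Step 3: VCG payment = max of others' values = 145
Step 4: Surplus = 190 - 145 = 45

45


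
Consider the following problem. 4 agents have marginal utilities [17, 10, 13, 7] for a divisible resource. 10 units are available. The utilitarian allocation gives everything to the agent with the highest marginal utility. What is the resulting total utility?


Step 1: The marginal utilities are [17, 10, 13, 7]
Step 2: The highest marginal utility is 17
Step 3: All 10 units go to that agent
Step 4: Total utility = 17 * 10 = 170

170


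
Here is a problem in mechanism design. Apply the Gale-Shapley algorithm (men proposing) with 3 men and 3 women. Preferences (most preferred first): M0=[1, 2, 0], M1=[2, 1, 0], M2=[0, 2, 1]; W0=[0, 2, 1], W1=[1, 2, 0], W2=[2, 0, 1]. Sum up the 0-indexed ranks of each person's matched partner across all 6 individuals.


Step 1: Run Gale-Shapley (men propose, women hold best offer):
  M0 proposes to W1; she accepts
  M1 proposes to W2; she accepts
  M2 proposes to W0; she accepts
Step 2: Final matching: W0-M2, W1-M0, W2-M1
Step 3: 0-indexed ranks (man's rank of his match, then woman's): 0 + 1 + 0 + 2 + 0 + 2
Step 4: Total rank sum = 5

5


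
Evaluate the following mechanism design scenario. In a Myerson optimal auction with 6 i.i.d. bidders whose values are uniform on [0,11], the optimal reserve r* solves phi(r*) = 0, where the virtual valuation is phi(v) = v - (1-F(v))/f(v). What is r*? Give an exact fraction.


Step 1: For U[0,11], F(v) = v/11 and f(v) = 1/11
Step 2: phi(v) = v - (1 - v/11)/(1/11) = v - (11 - v) = 2v - 11
Step 3: Set phi(r*) = 0: 2r* - 11 = 0
Step 4: r* = 11/2 (the number of bidders n = 6 does not enter)

11/2


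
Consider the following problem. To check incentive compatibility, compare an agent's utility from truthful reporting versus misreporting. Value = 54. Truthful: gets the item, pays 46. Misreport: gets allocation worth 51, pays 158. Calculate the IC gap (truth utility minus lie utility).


Step 1: U(truth) = value - payment = 54 - 46 = 8
Step 2: U(lie) = allocation - payment = 51 - 158 = -107
Step 3: IC gap = 8 - (-107) = 115

115


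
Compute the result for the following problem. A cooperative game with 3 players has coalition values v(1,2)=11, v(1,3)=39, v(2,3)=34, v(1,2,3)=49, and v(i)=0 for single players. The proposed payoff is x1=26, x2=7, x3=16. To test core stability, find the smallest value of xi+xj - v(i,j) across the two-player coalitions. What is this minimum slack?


Step 1: Slack for coalition (1,2): x1+x2 - v12 = 33 - 11 = 22
Step 2: Slack for coalition (1,3): x1+x3 - v13 = 42 - 39 = 3
Step 3: Slack for coalition (2,3): x2+x3 - v23 = 23 - 34 = -11
Step 4: Minimum slack = min(22, 3, -11) = -11, attained by (2,3); coalition (2,3) can block (slack < 0), so the allocation is not in the core

-11


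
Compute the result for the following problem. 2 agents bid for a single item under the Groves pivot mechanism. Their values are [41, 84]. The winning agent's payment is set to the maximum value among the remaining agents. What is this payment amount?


Step 1: The efficient winner is agent 1 with value 84
Step 2: Other agents' values: [41]
Step 3: Pivot payment = max(others) = 41
Step 4: The winner pays 41

41


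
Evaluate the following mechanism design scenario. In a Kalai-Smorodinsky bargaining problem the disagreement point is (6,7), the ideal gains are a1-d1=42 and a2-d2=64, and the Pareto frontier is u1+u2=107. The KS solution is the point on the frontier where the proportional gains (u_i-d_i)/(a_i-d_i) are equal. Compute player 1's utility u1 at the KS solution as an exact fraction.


Step 1: At the KS point, (u1-d1)/r1 = (u2-d2)/r2 = t and u1+u2 = 107
Step 2: u1 = d1 + r1*t and u2 = d2 + r2*t, so (d1 + r1*t) + (d2 + r2*t) = 107
Step 3: t = (107 - 6 - 7)/(42 + 64) = 94/106 = 47/53
Step 4: u1 = d1 + r1*t = 6 + 42 * 47/53 = 2292/53
Step 5: (Check: u2 = d2 + r2*t = 3379/53; u1+u2 = 2292/53 + 3379/53 = 107, on the frontier.)

2292/53


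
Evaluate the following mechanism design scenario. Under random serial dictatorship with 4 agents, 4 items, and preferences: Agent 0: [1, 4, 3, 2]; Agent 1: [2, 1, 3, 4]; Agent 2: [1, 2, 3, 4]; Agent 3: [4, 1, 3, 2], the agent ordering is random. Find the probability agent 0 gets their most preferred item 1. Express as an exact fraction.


Step 1: Agent 0 wants item 1
Step 2: There are 24 possible orderings of agents
Step 3: In 12 orderings, agent 0 gets item 1
Step 4: Probability = 12/24 = 1/2

1/2


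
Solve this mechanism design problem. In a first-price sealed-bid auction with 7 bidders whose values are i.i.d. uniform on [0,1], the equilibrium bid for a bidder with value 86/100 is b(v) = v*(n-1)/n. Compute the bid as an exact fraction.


Step 1: The symmetric BNE bidding function is b(v) = v * (n-1) / n
Step 2: Substitute v = 43/50 and n = 7
Step 3: b = 43/50 * 6/7
Step 4: b = 129/175

129/175


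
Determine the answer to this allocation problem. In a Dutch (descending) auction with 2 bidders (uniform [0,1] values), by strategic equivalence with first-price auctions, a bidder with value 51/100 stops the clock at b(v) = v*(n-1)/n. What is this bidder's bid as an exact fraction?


Step 1: Dutch auctions are strategically equivalent to first-price auctions
Step 2: The equilibrium bid is b(v) = v*(n-1)/n
Step 3: b = 51/100 * 1/2
Step 4: b = 51/200

51/200


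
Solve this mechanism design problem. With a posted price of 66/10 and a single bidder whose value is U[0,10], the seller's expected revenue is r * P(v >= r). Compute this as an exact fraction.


Step 1: Posted price r = 33/5, value support [0,10]
Step 2: P(v >= r) = (10 - 33/5)/10 = 17/50
Step 3: Expected revenue = r * P(v >= r) = 33/5 * 17/50
Step 4: Revenue = 561/250

561/250


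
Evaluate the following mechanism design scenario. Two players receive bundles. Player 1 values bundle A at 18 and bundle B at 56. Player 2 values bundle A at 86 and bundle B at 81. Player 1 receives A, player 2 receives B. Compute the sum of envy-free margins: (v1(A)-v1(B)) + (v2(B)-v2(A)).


Step 1: Player 1's margin = v1(A) - v1(B) = 18 - 56 = -38
Step 2: Player 2's margin = v2(B) - v2(A) = 81 - 86 = -5
Step 3: Total margin = -38 + -5 = -43

-43


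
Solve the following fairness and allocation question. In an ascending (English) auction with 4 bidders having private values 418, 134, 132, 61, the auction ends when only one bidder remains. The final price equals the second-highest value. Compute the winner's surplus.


Step 1: Identify the highest value: 418
Step 2: Identify the second-highest value: 134
Step 3: The final price = second-highest value = 134
Step 4: Surplus = 418 - 134 = 284

284


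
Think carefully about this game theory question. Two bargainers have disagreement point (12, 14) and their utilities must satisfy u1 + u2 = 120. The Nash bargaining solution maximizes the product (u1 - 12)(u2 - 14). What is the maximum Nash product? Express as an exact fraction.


Step 1: The Nash solution splits surplus symmetrically above the disagreement point
Step 2: u1 = (total + d1 - d2)/2 = (120 + 12 - 14)/2 = 59
Step 3: u2 = (total - d1 + d2)/2 = (120 - 12 + 14)/2 = 61
Step 4: Nash product = (59 - 12) * (61 - 14)
Step 5: = 47 * 47 = 2209

2209


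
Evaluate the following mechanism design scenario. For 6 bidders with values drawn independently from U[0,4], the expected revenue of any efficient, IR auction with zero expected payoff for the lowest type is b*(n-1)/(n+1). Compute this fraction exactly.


Step 1: By Revenue Equivalence, expected revenue = b*(n-1)/(n+1)
Step 2: Substituting n = 6, b = 4
Step 3: Revenue = 4*(6-1)/(6+1) = 4*5/7
Step 4: Revenue = 20/7

20/7


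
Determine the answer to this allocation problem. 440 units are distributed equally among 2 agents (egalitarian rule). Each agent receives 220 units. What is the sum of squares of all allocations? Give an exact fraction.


Step 1: Each agent's share = 440/2 = 220
Step 2: Square of each share = (220)^2 = 48400
Step 3: Sum of squares = 2 * 48400 = 96800

96800


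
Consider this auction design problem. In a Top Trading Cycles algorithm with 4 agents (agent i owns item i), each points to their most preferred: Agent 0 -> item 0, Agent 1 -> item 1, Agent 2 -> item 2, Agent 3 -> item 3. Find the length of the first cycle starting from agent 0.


Step 1: Trace the pointer graph from agent 0: 0 -> 0
Step 2: A cycle is detected when we revisit agent 0
Step 3: The cycle is: 0 -> 0
Step 4: Cycle length = 1

1


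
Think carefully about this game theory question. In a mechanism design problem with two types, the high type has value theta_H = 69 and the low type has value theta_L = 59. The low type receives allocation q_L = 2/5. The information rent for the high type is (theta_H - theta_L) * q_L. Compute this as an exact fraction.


Step 1: theta_H - theta_L = 69 - 59 = 10
Step 2: Information rent = (theta_H - theta_L) * q_L
Step 3: = 10 * 2/5
Step 4: = 4

4


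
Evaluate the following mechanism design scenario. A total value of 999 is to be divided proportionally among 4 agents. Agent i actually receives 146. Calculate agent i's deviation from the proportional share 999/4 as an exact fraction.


Step 1: Proportional share = 999/4
Step 2: Agent's actual allocation = 146
Step 3: Excess = 146 - 999/4 = -415/4

-415/4


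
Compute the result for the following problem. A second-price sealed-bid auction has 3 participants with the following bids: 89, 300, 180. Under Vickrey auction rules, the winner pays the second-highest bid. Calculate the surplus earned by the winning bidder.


Step 1: Sort bids in descending order: 300, 180, 89
Step 2: The winning bid is the highest: 300
Step 3: The payment equals the second-highest bid: 180
Step 4: Surplus = winner's bid - payment = 300 - 180 = 120

120


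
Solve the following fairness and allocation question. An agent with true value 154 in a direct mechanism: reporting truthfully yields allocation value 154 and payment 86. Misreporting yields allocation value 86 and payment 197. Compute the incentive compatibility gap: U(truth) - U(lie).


Step 1: U(truth) = value - payment = 154 - 86 = 68
Step 2: U(lie) = allocation - payment = 86 - 197 = -111
Step 3: IC gap = 68 - (-111) = 179

179


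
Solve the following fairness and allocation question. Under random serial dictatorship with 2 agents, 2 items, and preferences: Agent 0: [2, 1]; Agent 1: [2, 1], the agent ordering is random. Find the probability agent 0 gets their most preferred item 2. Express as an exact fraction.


Step 1: Agent 0 wants item 2
Step 2: There are 2 possible orderings of agents
Step 3: In 1 orderings, agent 0 gets item 2
Step 4: Probability = 1/2

1/2


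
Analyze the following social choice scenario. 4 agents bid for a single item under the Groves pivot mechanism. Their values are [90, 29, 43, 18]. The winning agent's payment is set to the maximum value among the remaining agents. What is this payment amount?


Step 1: The efficient winner is agent 0 with value 90
Step 2: Other agents' values: [29, 43, 18]
Step 3: Pivot payment = max(others) = 43
Step 4: The winner pays 43

43


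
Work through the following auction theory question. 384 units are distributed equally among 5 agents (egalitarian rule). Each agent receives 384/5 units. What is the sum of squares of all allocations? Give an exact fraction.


Step 1: Each agent's share = 384/5
Step 2: Square of each share = (384/5)^2 = 147456/25
Step 3: Sum of squares = 5 * 147456/25 = 147456/5

147456/5


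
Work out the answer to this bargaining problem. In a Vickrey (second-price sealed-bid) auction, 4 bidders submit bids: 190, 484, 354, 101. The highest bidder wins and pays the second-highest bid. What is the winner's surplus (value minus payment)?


Step 1: Sort bids in descending order: 484, 354, 190, 101
Step 2: The winning bid is the highest: 484
Step 3: The payment equals the second-highest bid: 354
Step 4: Surplus = winner's bid - payment = 484 - 354 = 130

130


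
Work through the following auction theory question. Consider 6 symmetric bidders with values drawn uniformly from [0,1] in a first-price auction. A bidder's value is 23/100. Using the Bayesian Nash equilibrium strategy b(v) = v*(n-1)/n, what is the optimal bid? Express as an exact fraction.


Step 1: The symmetric BNE bidding function is b(v) = v * (n-1) / n
Step 2: Substitute v = 23/100 and n = 6
Step 3: b = 23/100 * 5/6
Step 4: b = 23/120

23/120
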